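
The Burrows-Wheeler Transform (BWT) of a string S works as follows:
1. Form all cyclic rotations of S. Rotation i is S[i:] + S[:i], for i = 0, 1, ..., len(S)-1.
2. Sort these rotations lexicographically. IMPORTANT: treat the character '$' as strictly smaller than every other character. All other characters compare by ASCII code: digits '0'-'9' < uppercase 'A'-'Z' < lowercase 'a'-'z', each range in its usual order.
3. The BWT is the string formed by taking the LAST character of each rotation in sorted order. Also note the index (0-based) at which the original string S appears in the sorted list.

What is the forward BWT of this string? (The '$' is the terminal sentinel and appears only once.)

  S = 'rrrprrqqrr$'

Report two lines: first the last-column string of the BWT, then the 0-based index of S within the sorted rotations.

All 11 rotations (rotation i = S[i:]+S[:i]):
  rot[0] = rrrprrqqrr$
  rot[1] = rrprrqqrr$r
  rot[2] = rprrqqrr$rr
  rot[3] = prrqqrr$rrr
  rot[4] = rrqqrr$rrrp
  rot[5] = rqqrr$rrrpr
  rot[6] = qqrr$rrrprr
  rot[7] = qrr$rrrprrq
  rot[8] = rr$rrrprrqq
  rot[9] = r$rrrprrqqr
  rot[10] = $rrrprrqqrr
Sorted (with $ < everything):
  sorted[0] = $rrrprrqqrr  (last char: 'r')
  sorted[1] = prrqqrr$rrr  (last char: 'r')
  sorted[2] = qqrr$rrrprr  (last char: 'r')
  sorted[3] = qrr$rrrprrq  (last char: 'q')
  sorted[4] = r$rrrprrqqr  (last char: 'r')
  sorted[5] = rprrqqrr$rr  (last char: 'r')
  sorted[6] = rqqrr$rrrpr  (last char: 'r')
  sorted[7] = rr$rrrprrqq  (last char: 'q')
  sorted[8] = rrprrqqrr$r  (last char: 'r')
  sorted[9] = rrqqrr$rrrp  (last char: 'p')
  sorted[10] = rrrprrqqrr$  (last char: '$')
Last column: rrrqrrrqrp$
Original string S is at sorted index 10

Answer: rrrqrrrqrp$
10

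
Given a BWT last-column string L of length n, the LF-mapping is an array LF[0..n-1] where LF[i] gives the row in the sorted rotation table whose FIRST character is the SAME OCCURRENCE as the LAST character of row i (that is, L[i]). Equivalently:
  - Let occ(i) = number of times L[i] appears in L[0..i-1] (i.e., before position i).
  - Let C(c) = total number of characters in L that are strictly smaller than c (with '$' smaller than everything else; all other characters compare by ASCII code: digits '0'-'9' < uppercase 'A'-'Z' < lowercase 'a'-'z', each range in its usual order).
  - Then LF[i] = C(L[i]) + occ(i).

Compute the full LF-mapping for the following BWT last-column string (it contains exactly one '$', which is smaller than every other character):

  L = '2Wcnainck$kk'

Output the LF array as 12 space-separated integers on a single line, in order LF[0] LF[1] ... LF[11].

Char counts: '$':1, '2':1, 'W':1, 'a':1, 'c':2, 'i':1, 'k':3, 'n':2
C (first-col start): C('$')=0, C('2')=1, C('W')=2, C('a')=3, C('c')=4, C('i')=6, C('k')=7, C('n')=10
L[0]='2': occ=0, LF[0]=C('2')+0=1+0=1
L[1]='W': occ=0, LF[1]=C('W')+0=2+0=2
L[2]='c': occ=0, LF[2]=C('c')+0=4+0=4
L[3]='n': occ=0, LF[3]=C('n')+0=10+0=10
L[4]='a': occ=0, LF[4]=C('a')+0=3+0=3
L[5]='i': occ=0, LF[5]=C('i')+0=6+0=6
L[6]='n': occ=1, LF[6]=C('n')+1=10+1=11
L[7]='c': occ=1, LF[7]=C('c')+1=4+1=5
L[8]='k': occ=0, LF[8]=C('k')+0=7+0=7
L[9]='$': occ=0, LF[9]=C('$')+0=0+0=0
L[10]='k': occ=1, LF[10]=C('k')+1=7+1=8
L[11]='k': occ=2, LF[11]=C('k')+2=7+2=9

Answer: 1 2 4 10 3 6 11 5 7 0 8 9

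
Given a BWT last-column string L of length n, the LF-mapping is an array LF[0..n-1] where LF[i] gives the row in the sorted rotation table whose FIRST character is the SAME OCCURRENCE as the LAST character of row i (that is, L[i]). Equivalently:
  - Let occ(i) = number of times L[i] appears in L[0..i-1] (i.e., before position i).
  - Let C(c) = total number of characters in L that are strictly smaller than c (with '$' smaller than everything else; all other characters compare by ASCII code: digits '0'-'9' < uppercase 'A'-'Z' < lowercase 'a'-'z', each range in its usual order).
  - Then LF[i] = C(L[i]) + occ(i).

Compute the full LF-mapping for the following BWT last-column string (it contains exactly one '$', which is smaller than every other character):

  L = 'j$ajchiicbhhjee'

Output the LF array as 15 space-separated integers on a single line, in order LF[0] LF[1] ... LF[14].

Answer: 12 0 1 13 3 7 10 11 4 2 8 9 14 5 6

Derivation:
Char counts: '$':1, 'a':1, 'b':1, 'c':2, 'e':2, 'h':3, 'i':2, 'j':3
C (first-col start): C('$')=0, C('a')=1, C('b')=2, C('c')=3, C('e')=5, C('h')=7, C('i')=10, C('j')=12
L[0]='j': occ=0, LF[0]=C('j')+0=12+0=12
L[1]='$': occ=0, LF[1]=C('$')+0=0+0=0
L[2]='a': occ=0, LF[2]=C('a')+0=1+0=1
L[3]='j': occ=1, LF[3]=C('j')+1=12+1=13
L[4]='c': occ=0, LF[4]=C('c')+0=3+0=3
L[5]='h': occ=0, LF[5]=C('h')+0=7+0=7
L[6]='i': occ=0, LF[6]=C('i')+0=10+0=10
L[7]='i': occ=1, LF[7]=C('i')+1=10+1=11
L[8]='c': occ=1, LF[8]=C('c')+1=3+1=4
L[9]='b': occ=0, LF[9]=C('b')+0=2+0=2
L[10]='h': occ=1, LF[10]=C('h')+1=7+1=8
L[11]='h': occ=2, LF[11]=C('h')+2=7+2=9
L[12]='j': occ=2, LF[12]=C('j')+2=12+2=14
L[13]='e': occ=0, LF[13]=C('e')+0=5+0=5
L[14]='e': occ=1, LF[14]=C('e')+1=5+1=6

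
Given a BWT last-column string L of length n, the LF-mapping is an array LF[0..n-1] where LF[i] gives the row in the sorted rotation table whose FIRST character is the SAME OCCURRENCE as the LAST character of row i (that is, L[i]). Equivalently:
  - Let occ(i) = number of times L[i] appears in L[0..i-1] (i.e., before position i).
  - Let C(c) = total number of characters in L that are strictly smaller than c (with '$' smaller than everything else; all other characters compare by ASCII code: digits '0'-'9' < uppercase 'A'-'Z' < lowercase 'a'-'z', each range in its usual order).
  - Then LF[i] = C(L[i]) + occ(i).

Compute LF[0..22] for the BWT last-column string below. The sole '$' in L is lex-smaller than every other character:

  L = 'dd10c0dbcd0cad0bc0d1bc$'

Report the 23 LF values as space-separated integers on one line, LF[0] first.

Char counts: '$':1, '0':5, '1':2, 'a':1, 'b':3, 'c':5, 'd':6
C (first-col start): C('$')=0, C('0')=1, C('1')=6, C('a')=8, C('b')=9, C('c')=12, C('d')=17
L[0]='d': occ=0, LF[0]=C('d')+0=17+0=17
L[1]='d': occ=1, LF[1]=C('d')+1=17+1=18
L[2]='1': occ=0, LF[2]=C('1')+0=6+0=6
L[3]='0': occ=0, LF[3]=C('0')+0=1+0=1
L[4]='c': occ=0, LF[4]=C('c')+0=12+0=12
L[5]='0': occ=1, LF[5]=C('0')+1=1+1=2
L[6]='d': occ=2, LF[6]=C('d')+2=17+2=19
L[7]='b': occ=0, LF[7]=C('b')+0=9+0=9
L[8]='c': occ=1, LF[8]=C('c')+1=12+1=13
L[9]='d': occ=3, LF[9]=C('d')+3=17+3=20
L[10]='0': occ=2, LF[10]=C('0')+2=1+2=3
L[11]='c': occ=2, LF[11]=C('c')+2=12+2=14
L[12]='a': occ=0, LF[12]=C('a')+0=8+0=8
L[13]='d': occ=4, LF[13]=C('d')+4=17+4=21
L[14]='0': occ=3, LF[14]=C('0')+3=1+3=4
L[15]='b': occ=1, LF[15]=C('b')+1=9+1=10
L[16]='c': occ=3, LF[16]=C('c')+3=12+3=15
L[17]='0': occ=4, LF[17]=C('0')+4=1+4=5
L[18]='d': occ=5, LF[18]=C('d')+5=17+5=22
L[19]='1': occ=1, LF[19]=C('1')+1=6+1=7
L[20]='b': occ=2, LF[20]=C('b')+2=9+2=11
L[21]='c': occ=4, LF[21]=C('c')+4=12+4=16
L[22]='$': occ=0, LF[22]=C('$')+0=0+0=0

Answer: 17 18 6 1 12 2 19 9 13 20 3 14 8 21 4 10 15 5 22 7 11 16 0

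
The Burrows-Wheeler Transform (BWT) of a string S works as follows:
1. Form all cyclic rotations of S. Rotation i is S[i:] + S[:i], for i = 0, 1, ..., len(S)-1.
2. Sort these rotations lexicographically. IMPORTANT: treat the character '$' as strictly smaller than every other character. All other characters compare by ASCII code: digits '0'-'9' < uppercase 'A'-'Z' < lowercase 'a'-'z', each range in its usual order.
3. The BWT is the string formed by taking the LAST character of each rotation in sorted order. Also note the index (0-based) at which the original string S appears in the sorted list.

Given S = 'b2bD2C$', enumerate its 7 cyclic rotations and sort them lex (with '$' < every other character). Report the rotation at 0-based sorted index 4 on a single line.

All 7 rotations (rotation i = S[i:]+S[:i]):
  rot[0] = b2bD2C$
  rot[1] = 2bD2C$b
  rot[2] = bD2C$b2
  rot[3] = D2C$b2b
  rot[4] = 2C$b2bD
  rot[5] = C$b2bD2
  rot[6] = $b2bD2C
Sorted (with $ < everything):
  sorted[0] = $b2bD2C
  sorted[1] = 2C$b2bD
  sorted[2] = 2bD2C$b
  sorted[3] = C$b2bD2
  sorted[4] = D2C$b2b
  sorted[5] = b2bD2C$
  sorted[6] = bD2C$b2
sorted[4] = D2C$b2b

Answer: D2C$b2b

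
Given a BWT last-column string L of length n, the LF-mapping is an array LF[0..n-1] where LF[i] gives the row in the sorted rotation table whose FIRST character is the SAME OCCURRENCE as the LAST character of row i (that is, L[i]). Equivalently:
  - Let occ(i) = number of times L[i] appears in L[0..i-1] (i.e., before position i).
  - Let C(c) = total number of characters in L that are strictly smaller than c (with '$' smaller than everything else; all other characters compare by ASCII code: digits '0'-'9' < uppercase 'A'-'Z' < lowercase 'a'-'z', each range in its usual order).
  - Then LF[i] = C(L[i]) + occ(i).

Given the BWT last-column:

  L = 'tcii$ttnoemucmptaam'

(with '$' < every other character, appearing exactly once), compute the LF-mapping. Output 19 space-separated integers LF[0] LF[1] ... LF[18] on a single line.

Char counts: '$':1, 'a':2, 'c':2, 'e':1, 'i':2, 'm':3, 'n':1, 'o':1, 'p':1, 't':4, 'u':1
C (first-col start): C('$')=0, C('a')=1, C('c')=3, C('e')=5, C('i')=6, C('m')=8, C('n')=11, C('o')=12, C('p')=13, C('t')=14, C('u')=18
L[0]='t': occ=0, LF[0]=C('t')+0=14+0=14
L[1]='c': occ=0, LF[1]=C('c')+0=3+0=3
L[2]='i': occ=0, LF[2]=C('i')+0=6+0=6
L[3]='i': occ=1, LF[3]=C('i')+1=6+1=7
L[4]='$': occ=0, LF[4]=C('$')+0=0+0=0
L[5]='t': occ=1, LF[5]=C('t')+1=14+1=15
L[6]='t': occ=2, LF[6]=C('t')+2=14+2=16
L[7]='n': occ=0, LF[7]=C('n')+0=11+0=11
L[8]='o': occ=0, LF[8]=C('o')+0=12+0=12
L[9]='e': occ=0, LF[9]=C('e')+0=5+0=5
L[10]='m': occ=0, LF[10]=C('m')+0=8+0=8
L[11]='u': occ=0, LF[11]=C('u')+0=18+0=18
L[12]='c': occ=1, LF[12]=C('c')+1=3+1=4
L[13]='m': occ=1, LF[13]=C('m')+1=8+1=9
L[14]='p': occ=0, LF[14]=C('p')+0=13+0=13
L[15]='t': occ=3, LF[15]=C('t')+3=14+3=17
L[16]='a': occ=0, LF[16]=C('a')+0=1+0=1
L[17]='a': occ=1, LF[17]=C('a')+1=1+1=2
L[18]='m': occ=2, LF[18]=C('m')+2=8+2=10

Answer: 14 3 6 7 0 15 16 11 12 5 8 18 4 9 13 17 1 2 10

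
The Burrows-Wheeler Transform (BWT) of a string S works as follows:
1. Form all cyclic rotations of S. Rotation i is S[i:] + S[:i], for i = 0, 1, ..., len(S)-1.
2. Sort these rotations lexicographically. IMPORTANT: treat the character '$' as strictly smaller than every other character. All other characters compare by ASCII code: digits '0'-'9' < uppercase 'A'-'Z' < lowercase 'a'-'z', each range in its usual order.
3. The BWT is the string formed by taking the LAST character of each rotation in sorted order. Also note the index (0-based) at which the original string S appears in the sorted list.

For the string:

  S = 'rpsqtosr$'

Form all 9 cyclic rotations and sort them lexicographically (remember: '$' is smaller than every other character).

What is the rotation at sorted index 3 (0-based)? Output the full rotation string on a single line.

Answer: qtosr$rps

Derivation:
All 9 rotations (rotation i = S[i:]+S[:i]):
  rot[0] = rpsqtosr$
  rot[1] = psqtosr$r
  rot[2] = sqtosr$rp
  rot[3] = qtosr$rps
  rot[4] = tosr$rpsq
  rot[5] = osr$rpsqt
  rot[6] = sr$rpsqto
  rot[7] = r$rpsqtos
  rot[8] = $rpsqtosr
Sorted (with $ < everything):
  sorted[0] = $rpsqtosr
  sorted[1] = osr$rpsqt
  sorted[2] = psqtosr$r
  sorted[3] = qtosr$rps
  sorted[4] = r$rpsqtos
  sorted[5] = rpsqtosr$
  sorted[6] = sqtosr$rp
  sorted[7] = sr$rpsqto
  sorted[8] = tosr$rpsq
sorted[3] = qtosr$rps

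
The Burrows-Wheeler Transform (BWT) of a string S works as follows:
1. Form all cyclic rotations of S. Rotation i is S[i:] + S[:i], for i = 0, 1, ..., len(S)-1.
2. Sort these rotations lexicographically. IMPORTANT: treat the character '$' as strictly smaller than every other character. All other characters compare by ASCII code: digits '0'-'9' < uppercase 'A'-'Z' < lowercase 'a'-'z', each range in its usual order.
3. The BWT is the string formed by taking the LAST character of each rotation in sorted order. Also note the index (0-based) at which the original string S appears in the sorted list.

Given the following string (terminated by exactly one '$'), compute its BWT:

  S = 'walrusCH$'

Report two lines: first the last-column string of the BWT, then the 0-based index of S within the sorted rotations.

All 9 rotations (rotation i = S[i:]+S[:i]):
  rot[0] = walrusCH$
  rot[1] = alrusCH$w
  rot[2] = lrusCH$wa
  rot[3] = rusCH$wal
  rot[4] = usCH$walr
  rot[5] = sCH$walru
  rot[6] = CH$walrus
  rot[7] = H$walrusC
  rot[8] = $walrusCH
Sorted (with $ < everything):
  sorted[0] = $walrusCH  (last char: 'H')
  sorted[1] = CH$walrus  (last char: 's')
  sorted[2] = H$walrusC  (last char: 'C')
  sorted[3] = alrusCH$w  (last char: 'w')
  sorted[4] = lrusCH$wa  (last char: 'a')
  sorted[5] = rusCH$wal  (last char: 'l')
  sorted[6] = sCH$walru  (last char: 'u')
  sorted[7] = usCH$walr  (last char: 'r')
  sorted[8] = walrusCH$  (last char: '$')
Last column: HsCwalur$
Original string S is at sorted index 8

Answer: HsCwalur$
8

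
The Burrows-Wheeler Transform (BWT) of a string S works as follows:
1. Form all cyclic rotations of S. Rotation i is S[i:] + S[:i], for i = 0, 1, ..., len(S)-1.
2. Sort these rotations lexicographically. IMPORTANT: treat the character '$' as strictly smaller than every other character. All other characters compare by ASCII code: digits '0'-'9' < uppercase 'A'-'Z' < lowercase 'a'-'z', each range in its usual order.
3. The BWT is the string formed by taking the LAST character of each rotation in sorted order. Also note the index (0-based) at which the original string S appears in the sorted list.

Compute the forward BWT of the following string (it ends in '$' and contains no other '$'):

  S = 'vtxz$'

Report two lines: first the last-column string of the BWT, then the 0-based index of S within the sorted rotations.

Answer: zv$tx
2

Derivation:
All 5 rotations (rotation i = S[i:]+S[:i]):
  rot[0] = vtxz$
  rot[1] = txz$v
  rot[2] = xz$vt
  rot[3] = z$vtx
  rot[4] = $vtxz
Sorted (with $ < everything):
  sorted[0] = $vtxz  (last char: 'z')
  sorted[1] = txz$v  (last char: 'v')
  sorted[2] = vtxz$  (last char: '$')
  sorted[3] = xz$vt  (last char: 't')
  sorted[4] = z$vtx  (last char: 'x')
Last column: zv$tx
Original string S is at sorted index 2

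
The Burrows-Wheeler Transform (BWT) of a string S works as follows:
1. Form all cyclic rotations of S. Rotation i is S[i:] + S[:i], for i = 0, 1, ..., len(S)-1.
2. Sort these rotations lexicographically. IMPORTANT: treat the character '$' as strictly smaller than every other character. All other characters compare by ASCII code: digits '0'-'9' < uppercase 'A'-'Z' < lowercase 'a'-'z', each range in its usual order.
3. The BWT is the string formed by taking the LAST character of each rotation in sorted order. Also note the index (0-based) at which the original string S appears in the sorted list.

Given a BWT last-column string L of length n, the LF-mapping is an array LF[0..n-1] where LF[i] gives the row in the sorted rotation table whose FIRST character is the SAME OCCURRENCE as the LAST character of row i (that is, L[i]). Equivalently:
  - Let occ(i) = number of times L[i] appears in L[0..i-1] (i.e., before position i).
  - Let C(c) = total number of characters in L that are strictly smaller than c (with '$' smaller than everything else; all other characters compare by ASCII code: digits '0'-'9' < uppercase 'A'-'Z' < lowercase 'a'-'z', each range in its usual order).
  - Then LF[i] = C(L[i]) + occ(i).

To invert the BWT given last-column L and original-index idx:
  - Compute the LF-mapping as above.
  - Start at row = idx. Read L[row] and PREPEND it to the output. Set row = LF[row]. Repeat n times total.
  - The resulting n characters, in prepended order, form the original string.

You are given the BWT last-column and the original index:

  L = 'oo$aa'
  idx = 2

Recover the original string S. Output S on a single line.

Answer: aoao$

Derivation:
LF mapping: 3 4 0 1 2
Walk LF starting at row 2, prepending L[row]:
  step 1: row=2, L[2]='$', prepend. Next row=LF[2]=0
  step 2: row=0, L[0]='o', prepend. Next row=LF[0]=3
  step 3: row=3, L[3]='a', prepend. Next row=LF[3]=1
  step 4: row=1, L[1]='o', prepend. Next row=LF[1]=4
  step 5: row=4, L[4]='a', prepend. Next row=LF[4]=2
Reversed output: aoao$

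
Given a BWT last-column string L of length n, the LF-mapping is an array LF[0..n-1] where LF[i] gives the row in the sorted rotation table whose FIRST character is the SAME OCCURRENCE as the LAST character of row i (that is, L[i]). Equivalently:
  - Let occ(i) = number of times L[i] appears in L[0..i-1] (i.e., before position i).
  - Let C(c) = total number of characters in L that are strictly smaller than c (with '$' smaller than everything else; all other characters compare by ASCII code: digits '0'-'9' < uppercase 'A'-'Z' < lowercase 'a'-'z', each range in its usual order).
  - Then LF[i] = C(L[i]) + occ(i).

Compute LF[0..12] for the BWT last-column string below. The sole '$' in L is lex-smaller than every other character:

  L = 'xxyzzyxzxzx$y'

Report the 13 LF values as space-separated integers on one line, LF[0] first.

Answer: 1 2 6 9 10 7 3 11 4 12 5 0 8

Derivation:
Char counts: '$':1, 'x':5, 'y':3, 'z':4
C (first-col start): C('$')=0, C('x')=1, C('y')=6, C('z')=9
L[0]='x': occ=0, LF[0]=C('x')+0=1+0=1
L[1]='x': occ=1, LF[1]=C('x')+1=1+1=2
L[2]='y': occ=0, LF[2]=C('y')+0=6+0=6
L[3]='z': occ=0, LF[3]=C('z')+0=9+0=9
L[4]='z': occ=1, LF[4]=C('z')+1=9+1=10
L[5]='y': occ=1, LF[5]=C('y')+1=6+1=7
L[6]='x': occ=2, LF[6]=C('x')+2=1+2=3
L[7]='z': occ=2, LF[7]=C('z')+2=9+2=11
L[8]='x': occ=3, LF[8]=C('x')+3=1+3=4
L[9]='z': occ=3, LF[9]=C('z')+3=9+3=12
L[10]='x': occ=4, LF[10]=C('x')+4=1+4=5
L[11]='$': occ=0, LF[11]=C('$')+0=0+0=0
L[12]='y': occ=2, LF[12]=C('y')+2=6+2=8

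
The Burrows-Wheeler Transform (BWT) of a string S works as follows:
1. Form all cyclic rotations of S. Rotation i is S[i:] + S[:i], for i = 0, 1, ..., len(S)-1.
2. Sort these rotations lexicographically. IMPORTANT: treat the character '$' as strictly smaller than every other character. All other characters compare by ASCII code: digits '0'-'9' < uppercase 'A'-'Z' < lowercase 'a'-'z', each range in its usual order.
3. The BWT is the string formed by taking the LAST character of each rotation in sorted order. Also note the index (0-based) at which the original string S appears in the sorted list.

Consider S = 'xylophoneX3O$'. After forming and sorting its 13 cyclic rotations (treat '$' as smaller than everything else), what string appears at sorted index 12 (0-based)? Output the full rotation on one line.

Answer: ylophoneX3O$x

Derivation:
All 13 rotations (rotation i = S[i:]+S[:i]):
  rot[0] = xylophoneX3O$
  rot[1] = ylophoneX3O$x
  rot[2] = lophoneX3O$xy
  rot[3] = ophoneX3O$xyl
  rot[4] = phoneX3O$xylo
  rot[5] = honeX3O$xylop
  rot[6] = oneX3O$xyloph
  rot[7] = neX3O$xylopho
  rot[8] = eX3O$xylophon
  rot[9] = X3O$xylophone
  rot[10] = 3O$xylophoneX
  rot[11] = O$xylophoneX3
  rot[12] = $xylophoneX3O
Sorted (with $ < everything):
  sorted[0] = $xylophoneX3O
  sorted[1] = 3O$xylophoneX
  sorted[2] = O$xylophoneX3
  sorted[3] = X3O$xylophone
  sorted[4] = eX3O$xylophon
  sorted[5] = honeX3O$xylop
  sorted[6] = lophoneX3O$xy
  sorted[7] = neX3O$xylopho
  sorted[8] = oneX3O$xyloph
  sorted[9] = ophoneX3O$xyl
  sorted[10] = phoneX3O$xylo
  sorted[11] = xylophoneX3O$
  sorted[12] = ylophoneX3O$x
sorted[12] = ylophoneX3O$x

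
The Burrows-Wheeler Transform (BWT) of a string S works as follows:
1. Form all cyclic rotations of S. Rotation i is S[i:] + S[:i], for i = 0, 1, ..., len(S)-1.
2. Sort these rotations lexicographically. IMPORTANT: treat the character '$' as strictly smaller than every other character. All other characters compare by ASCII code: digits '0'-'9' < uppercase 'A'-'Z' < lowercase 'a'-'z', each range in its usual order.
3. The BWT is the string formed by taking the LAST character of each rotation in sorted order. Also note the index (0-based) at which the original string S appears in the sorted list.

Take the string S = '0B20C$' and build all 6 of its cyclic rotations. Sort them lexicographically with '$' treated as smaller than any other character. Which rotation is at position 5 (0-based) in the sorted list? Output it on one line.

All 6 rotations (rotation i = S[i:]+S[:i]):
  rot[0] = 0B20C$
  rot[1] = B20C$0
  rot[2] = 20C$0B
  rot[3] = 0C$0B2
  rot[4] = C$0B20
  rot[5] = $0B20C
Sorted (with $ < everything):
  sorted[0] = $0B20C
  sorted[1] = 0B20C$
  sorted[2] = 0C$0B2
  sorted[3] = 20C$0B
  sorted[4] = B20C$0
  sorted[5] = C$0B20
sorted[5] = C$0B20

Answer: C$0B20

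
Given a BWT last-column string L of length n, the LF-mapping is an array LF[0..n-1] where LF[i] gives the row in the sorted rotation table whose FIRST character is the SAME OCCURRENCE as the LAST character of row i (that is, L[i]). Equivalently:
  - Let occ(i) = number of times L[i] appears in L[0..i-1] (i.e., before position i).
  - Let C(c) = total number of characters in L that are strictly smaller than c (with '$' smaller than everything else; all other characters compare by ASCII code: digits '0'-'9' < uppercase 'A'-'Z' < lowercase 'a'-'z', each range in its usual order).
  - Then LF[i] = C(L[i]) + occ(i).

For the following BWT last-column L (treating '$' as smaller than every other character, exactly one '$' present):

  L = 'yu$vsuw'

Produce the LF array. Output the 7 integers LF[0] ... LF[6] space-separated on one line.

Char counts: '$':1, 's':1, 'u':2, 'v':1, 'w':1, 'y':1
C (first-col start): C('$')=0, C('s')=1, C('u')=2, C('v')=4, C('w')=5, C('y')=6
L[0]='y': occ=0, LF[0]=C('y')+0=6+0=6
L[1]='u': occ=0, LF[1]=C('u')+0=2+0=2
L[2]='$': occ=0, LF[2]=C('$')+0=0+0=0
L[3]='v': occ=0, LF[3]=C('v')+0=4+0=4
L[4]='s': occ=0, LF[4]=C('s')+0=1+0=1
L[5]='u': occ=1, LF[5]=C('u')+1=2+1=3
L[6]='w': occ=0, LF[6]=C('w')+0=5+0=5

Answer: 6 2 0 4 1 3 5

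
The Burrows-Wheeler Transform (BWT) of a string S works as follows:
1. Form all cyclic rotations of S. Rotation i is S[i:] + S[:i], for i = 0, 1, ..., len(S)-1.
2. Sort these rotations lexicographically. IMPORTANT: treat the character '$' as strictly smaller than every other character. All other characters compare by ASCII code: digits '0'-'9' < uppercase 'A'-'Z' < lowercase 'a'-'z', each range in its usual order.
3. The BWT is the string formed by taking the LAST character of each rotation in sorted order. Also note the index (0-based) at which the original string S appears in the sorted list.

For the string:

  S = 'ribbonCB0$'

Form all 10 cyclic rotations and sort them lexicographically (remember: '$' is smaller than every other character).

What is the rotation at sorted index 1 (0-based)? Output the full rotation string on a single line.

Answer: 0$ribbonCB

Derivation:
All 10 rotations (rotation i = S[i:]+S[:i]):
  rot[0] = ribbonCB0$
  rot[1] = ibbonCB0$r
  rot[2] = bbonCB0$ri
  rot[3] = bonCB0$rib
  rot[4] = onCB0$ribb
  rot[5] = nCB0$ribbo
  rot[6] = CB0$ribbon
  rot[7] = B0$ribbonC
  rot[8] = 0$ribbonCB
  rot[9] = $ribbonCB0
Sorted (with $ < everything):
  sorted[0] = $ribbonCB0
  sorted[1] = 0$ribbonCB
  sorted[2] = B0$ribbonC
  sorted[3] = CB0$ribbon
  sorted[4] = bbonCB0$ri
  sorted[5] = bonCB0$rib
  sorted[6] = ibbonCB0$r
  sorted[7] = nCB0$ribbo
  sorted[8] = onCB0$ribb
  sorted[9] = ribbonCB0$
sorted[1] = 0$ribbonCB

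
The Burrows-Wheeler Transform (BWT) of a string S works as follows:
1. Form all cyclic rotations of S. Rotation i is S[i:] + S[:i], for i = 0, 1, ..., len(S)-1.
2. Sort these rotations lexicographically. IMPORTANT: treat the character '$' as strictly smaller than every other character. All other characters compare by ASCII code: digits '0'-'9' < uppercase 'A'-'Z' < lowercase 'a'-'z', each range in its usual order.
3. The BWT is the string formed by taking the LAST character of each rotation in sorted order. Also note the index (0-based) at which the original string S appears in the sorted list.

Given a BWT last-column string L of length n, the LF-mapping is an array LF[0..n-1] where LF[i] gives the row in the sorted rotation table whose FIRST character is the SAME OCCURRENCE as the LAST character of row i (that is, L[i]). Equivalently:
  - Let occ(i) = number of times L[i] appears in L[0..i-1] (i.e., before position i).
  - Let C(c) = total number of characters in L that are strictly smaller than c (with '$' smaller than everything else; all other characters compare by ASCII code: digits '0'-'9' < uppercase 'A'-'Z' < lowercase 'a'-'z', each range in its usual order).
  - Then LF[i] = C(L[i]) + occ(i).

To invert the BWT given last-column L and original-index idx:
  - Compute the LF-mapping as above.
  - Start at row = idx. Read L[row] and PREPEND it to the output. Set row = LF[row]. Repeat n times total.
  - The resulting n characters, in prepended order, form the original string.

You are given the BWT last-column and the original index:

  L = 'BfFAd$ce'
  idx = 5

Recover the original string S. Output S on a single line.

Answer: dcefAFB$

Derivation:
LF mapping: 2 7 3 1 5 0 4 6
Walk LF starting at row 5, prepending L[row]:
  step 1: row=5, L[5]='$', prepend. Next row=LF[5]=0
  step 2: row=0, L[0]='B', prepend. Next row=LF[0]=2
  step 3: row=2, L[2]='F', prepend. Next row=LF[2]=3
  step 4: row=3, L[3]='A', prepend. Next row=LF[3]=1
  step 5: row=1, L[1]='f', prepend. Next row=LF[1]=7
  step 6: row=7, L[7]='e', prepend. Next row=LF[7]=6
  step 7: row=6, L[6]='c', prepend. Next row=LF[6]=4
  step 8: row=4, L[4]='d', prepend. Next row=LF[4]=5
Reversed output: dcefAFB$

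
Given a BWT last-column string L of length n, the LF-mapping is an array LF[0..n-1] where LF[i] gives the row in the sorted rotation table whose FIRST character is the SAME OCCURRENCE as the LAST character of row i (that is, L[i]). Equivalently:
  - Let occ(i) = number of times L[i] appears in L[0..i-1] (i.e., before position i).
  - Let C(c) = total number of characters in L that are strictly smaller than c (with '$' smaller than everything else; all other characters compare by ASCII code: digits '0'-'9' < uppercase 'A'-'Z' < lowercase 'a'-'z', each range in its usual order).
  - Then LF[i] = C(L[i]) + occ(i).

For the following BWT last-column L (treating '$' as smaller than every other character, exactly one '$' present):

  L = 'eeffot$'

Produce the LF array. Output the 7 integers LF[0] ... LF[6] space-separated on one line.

Char counts: '$':1, 'e':2, 'f':2, 'o':1, 't':1
C (first-col start): C('$')=0, C('e')=1, C('f')=3, C('o')=5, C('t')=6
L[0]='e': occ=0, LF[0]=C('e')+0=1+0=1
L[1]='e': occ=1, LF[1]=C('e')+1=1+1=2
L[2]='f': occ=0, LF[2]=C('f')+0=3+0=3
L[3]='f': occ=1, LF[3]=C('f')+1=3+1=4
L[4]='o': occ=0, LF[4]=C('o')+0=5+0=5
L[5]='t': occ=0, LF[5]=C('t')+0=6+0=6
L[6]='$': occ=0, LF[6]=C('$')+0=0+0=0

Answer: 1 2 3 4 5 6 0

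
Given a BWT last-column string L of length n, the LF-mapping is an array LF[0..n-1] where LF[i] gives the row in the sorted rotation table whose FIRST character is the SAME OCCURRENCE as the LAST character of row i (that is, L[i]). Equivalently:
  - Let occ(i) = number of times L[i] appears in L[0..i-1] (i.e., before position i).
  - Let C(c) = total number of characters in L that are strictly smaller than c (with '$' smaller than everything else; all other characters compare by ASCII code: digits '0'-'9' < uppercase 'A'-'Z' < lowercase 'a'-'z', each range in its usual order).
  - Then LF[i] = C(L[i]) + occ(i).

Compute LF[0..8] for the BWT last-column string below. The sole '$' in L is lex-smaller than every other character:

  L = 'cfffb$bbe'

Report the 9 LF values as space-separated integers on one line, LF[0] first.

Answer: 4 6 7 8 1 0 2 3 5

Derivation:
Char counts: '$':1, 'b':3, 'c':1, 'e':1, 'f':3
C (first-col start): C('$')=0, C('b')=1, C('c')=4, C('e')=5, C('f')=6
L[0]='c': occ=0, LF[0]=C('c')+0=4+0=4
L[1]='f': occ=0, LF[1]=C('f')+0=6+0=6
L[2]='f': occ=1, LF[2]=C('f')+1=6+1=7
L[3]='f': occ=2, LF[3]=C('f')+2=6+2=8
L[4]='b': occ=0, LF[4]=C('b')+0=1+0=1
L[5]='$': occ=0, LF[5]=C('$')+0=0+0=0
L[6]='b': occ=1, LF[6]=C('b')+1=1+1=2
L[7]='b': occ=2, LF[7]=C('b')+2=1+2=3
L[8]='e': occ=0, LF[8]=C('e')+0=5+0=5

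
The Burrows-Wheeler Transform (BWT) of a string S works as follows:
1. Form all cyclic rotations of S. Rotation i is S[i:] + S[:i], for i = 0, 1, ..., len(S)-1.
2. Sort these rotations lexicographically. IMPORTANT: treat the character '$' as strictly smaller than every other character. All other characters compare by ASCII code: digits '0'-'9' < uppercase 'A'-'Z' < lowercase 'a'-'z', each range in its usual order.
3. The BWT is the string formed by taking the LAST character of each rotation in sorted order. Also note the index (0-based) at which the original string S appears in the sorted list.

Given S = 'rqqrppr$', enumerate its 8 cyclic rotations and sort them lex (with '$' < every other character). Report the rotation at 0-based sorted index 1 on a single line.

Answer: ppr$rqqr

Derivation:
All 8 rotations (rotation i = S[i:]+S[:i]):
  rot[0] = rqqrppr$
  rot[1] = qqrppr$r
  rot[2] = qrppr$rq
  rot[3] = rppr$rqq
  rot[4] = ppr$rqqr
  rot[5] = pr$rqqrp
  rot[6] = r$rqqrpp
  rot[7] = $rqqrppr
Sorted (with $ < everything):
  sorted[0] = $rqqrppr
  sorted[1] = ppr$rqqr
  sorted[2] = pr$rqqrp
  sorted[3] = qqrppr$r
  sorted[4] = qrppr$rq
  sorted[5] = r$rqqrpp
  sorted[6] = rppr$rqq
  sorted[7] = rqqrppr$
sorted[1] = ppr$rqqr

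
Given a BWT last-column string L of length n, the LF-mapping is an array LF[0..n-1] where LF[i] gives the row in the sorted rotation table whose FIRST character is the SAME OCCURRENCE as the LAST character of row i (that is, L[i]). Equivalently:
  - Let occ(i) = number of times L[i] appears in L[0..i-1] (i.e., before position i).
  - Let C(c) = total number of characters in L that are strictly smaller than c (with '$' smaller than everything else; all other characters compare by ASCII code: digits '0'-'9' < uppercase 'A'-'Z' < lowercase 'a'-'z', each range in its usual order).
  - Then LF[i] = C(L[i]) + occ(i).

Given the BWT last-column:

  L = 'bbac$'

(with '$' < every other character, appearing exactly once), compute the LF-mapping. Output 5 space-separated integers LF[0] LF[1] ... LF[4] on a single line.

Char counts: '$':1, 'a':1, 'b':2, 'c':1
C (first-col start): C('$')=0, C('a')=1, C('b')=2, C('c')=4
L[0]='b': occ=0, LF[0]=C('b')+0=2+0=2
L[1]='b': occ=1, LF[1]=C('b')+1=2+1=3
L[2]='a': occ=0, LF[2]=C('a')+0=1+0=1
L[3]='c': occ=0, LF[3]=C('c')+0=4+0=4
L[4]='$': occ=0, LF[4]=C('$')+0=0+0=0

Answer: 2 3 1 4 0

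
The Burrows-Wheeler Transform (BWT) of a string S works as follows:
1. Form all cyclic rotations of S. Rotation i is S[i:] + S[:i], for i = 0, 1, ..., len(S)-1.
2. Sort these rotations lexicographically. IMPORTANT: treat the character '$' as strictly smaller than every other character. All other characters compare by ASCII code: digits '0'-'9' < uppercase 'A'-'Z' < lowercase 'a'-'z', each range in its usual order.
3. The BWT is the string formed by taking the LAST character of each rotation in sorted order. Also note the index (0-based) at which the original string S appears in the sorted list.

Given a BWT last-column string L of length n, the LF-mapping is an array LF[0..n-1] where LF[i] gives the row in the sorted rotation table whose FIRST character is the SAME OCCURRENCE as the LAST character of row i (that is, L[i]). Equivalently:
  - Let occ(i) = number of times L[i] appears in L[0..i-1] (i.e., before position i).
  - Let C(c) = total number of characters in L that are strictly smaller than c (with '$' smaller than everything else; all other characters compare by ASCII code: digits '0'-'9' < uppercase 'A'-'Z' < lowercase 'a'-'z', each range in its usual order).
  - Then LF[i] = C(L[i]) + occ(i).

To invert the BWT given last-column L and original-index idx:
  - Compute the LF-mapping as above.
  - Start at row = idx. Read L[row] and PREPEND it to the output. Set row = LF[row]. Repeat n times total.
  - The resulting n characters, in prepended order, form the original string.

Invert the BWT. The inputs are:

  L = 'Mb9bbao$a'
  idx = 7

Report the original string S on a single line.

LF mapping: 2 5 1 6 7 3 8 0 4
Walk LF starting at row 7, prepending L[row]:
  step 1: row=7, L[7]='$', prepend. Next row=LF[7]=0
  step 2: row=0, L[0]='M', prepend. Next row=LF[0]=2
  step 3: row=2, L[2]='9', prepend. Next row=LF[2]=1
  step 4: row=1, L[1]='b', prepend. Next row=LF[1]=5
  step 5: row=5, L[5]='a', prepend. Next row=LF[5]=3
  step 6: row=3, L[3]='b', prepend. Next row=LF[3]=6
  step 7: row=6, L[6]='o', prepend. Next row=LF[6]=8
  step 8: row=8, L[8]='a', prepend. Next row=LF[8]=4
  step 9: row=4, L[4]='b', prepend. Next row=LF[4]=7
Reversed output: baobab9M$

Answer: baobab9M$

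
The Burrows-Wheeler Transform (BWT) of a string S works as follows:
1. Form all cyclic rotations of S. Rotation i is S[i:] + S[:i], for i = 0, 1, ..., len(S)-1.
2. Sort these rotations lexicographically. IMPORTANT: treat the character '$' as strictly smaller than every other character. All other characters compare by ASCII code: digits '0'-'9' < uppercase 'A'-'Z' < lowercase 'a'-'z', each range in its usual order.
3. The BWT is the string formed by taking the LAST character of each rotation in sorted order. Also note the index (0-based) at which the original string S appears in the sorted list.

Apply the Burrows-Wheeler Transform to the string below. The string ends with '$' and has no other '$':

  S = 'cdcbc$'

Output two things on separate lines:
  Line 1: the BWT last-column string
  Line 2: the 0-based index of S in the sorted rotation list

Answer: ccbd$c
4

Derivation:
All 6 rotations (rotation i = S[i:]+S[:i]):
  rot[0] = cdcbc$
  rot[1] = dcbc$c
  rot[2] = cbc$cd
  rot[3] = bc$cdc
  rot[4] = c$cdcb
  rot[5] = $cdcbc
Sorted (with $ < everything):
  sorted[0] = $cdcbc  (last char: 'c')
  sorted[1] = bc$cdc  (last char: 'c')
  sorted[2] = c$cdcb  (last char: 'b')
  sorted[3] = cbc$cd  (last char: 'd')
  sorted[4] = cdcbc$  (last char: '$')
  sorted[5] = dcbc$c  (last char: 'c')
Last column: ccbd$c
Original string S is at sorted index 4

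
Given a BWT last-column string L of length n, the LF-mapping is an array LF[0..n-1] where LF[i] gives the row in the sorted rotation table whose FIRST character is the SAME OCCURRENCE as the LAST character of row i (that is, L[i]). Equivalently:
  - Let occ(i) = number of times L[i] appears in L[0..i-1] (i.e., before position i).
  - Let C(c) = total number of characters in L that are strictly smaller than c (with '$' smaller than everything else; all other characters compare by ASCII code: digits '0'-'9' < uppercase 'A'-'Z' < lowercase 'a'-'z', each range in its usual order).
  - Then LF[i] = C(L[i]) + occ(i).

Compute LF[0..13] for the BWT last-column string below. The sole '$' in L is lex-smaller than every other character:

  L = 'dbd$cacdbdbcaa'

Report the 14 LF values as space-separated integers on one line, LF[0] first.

Answer: 10 4 11 0 7 1 8 12 5 13 6 9 2 3

Derivation:
Char counts: '$':1, 'a':3, 'b':3, 'c':3, 'd':4
C (first-col start): C('$')=0, C('a')=1, C('b')=4, C('c')=7, C('d')=10
L[0]='d': occ=0, LF[0]=C('d')+0=10+0=10
L[1]='b': occ=0, LF[1]=C('b')+0=4+0=4
L[2]='d': occ=1, LF[2]=C('d')+1=10+1=11
L[3]='$': occ=0, LF[3]=C('$')+0=0+0=0
L[4]='c': occ=0, LF[4]=C('c')+0=7+0=7
L[5]='a': occ=0, LF[5]=C('a')+0=1+0=1
L[6]='c': occ=1, LF[6]=C('c')+1=7+1=8
L[7]='d': occ=2, LF[7]=C('d')+2=10+2=12
L[8]='b': occ=1, LF[8]=C('b')+1=4+1=5
L[9]='d': occ=3, LF[9]=C('d')+3=10+3=13
L[10]='b': occ=2, LF[10]=C('b')+2=4+2=6
L[11]='c': occ=2, LF[11]=C('c')+2=7+2=9
L[12]='a': occ=1, LF[12]=C('a')+1=1+1=2
L[13]='a': occ=2, LF[13]=C('a')+2=1+2=3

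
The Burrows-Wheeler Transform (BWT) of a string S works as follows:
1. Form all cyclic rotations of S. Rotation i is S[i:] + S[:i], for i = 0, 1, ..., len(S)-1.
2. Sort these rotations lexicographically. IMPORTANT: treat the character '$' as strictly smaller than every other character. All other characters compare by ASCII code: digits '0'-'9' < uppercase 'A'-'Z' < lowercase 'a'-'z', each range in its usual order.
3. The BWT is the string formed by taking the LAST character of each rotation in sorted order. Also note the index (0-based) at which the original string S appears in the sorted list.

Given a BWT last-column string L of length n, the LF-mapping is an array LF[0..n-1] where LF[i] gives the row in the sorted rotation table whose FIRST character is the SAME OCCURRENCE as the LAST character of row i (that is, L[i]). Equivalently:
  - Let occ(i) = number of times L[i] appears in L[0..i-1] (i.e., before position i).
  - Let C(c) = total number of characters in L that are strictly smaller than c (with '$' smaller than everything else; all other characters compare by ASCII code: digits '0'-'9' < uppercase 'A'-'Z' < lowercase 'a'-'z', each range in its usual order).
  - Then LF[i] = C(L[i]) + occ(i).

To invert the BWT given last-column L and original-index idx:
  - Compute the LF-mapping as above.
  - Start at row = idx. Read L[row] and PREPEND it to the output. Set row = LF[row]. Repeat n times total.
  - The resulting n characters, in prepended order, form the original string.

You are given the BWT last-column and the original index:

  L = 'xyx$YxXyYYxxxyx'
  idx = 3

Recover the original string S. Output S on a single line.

Answer: YxxyXxYYxxyyxx$

Derivation:
LF mapping: 5 12 6 0 2 7 1 13 3 4 8 9 10 14 11
Walk LF starting at row 3, prepending L[row]:
  step 1: row=3, L[3]='$', prepend. Next row=LF[3]=0
  step 2: row=0, L[0]='x', prepend. Next row=LF[0]=5
  step 3: row=5, L[5]='x', prepend. Next row=LF[5]=7
  step 4: row=7, L[7]='y', prepend. Next row=LF[7]=13
  step 5: row=13, L[13]='y', prepend. Next row=LF[13]=14
  step 6: row=14, L[14]='x', prepend. Next row=LF[14]=11
  step 7: row=11, L[11]='x', prepend. Next row=LF[11]=9
  step 8: row=9, L[9]='Y', prepend. Next row=LF[9]=4
  step 9: row=4, L[4]='Y', prepend. Next row=LF[4]=2
  step 10: row=2, L[2]='x', prepend. Next row=LF[2]=6
  step 11: row=6, L[6]='X', prepend. Next row=LF[6]=1
  step 12: row=1, L[1]='y', prepend. Next row=LF[1]=12
  step 13: row=12, L[12]='x', prepend. Next row=LF[12]=10
  step 14: row=10, L[10]='x', prepend. Next row=LF[10]=8
  step 15: row=8, L[8]='Y', prepend. Next row=LF[8]=3
Reversed output: YxxyXxYYxxyyxx$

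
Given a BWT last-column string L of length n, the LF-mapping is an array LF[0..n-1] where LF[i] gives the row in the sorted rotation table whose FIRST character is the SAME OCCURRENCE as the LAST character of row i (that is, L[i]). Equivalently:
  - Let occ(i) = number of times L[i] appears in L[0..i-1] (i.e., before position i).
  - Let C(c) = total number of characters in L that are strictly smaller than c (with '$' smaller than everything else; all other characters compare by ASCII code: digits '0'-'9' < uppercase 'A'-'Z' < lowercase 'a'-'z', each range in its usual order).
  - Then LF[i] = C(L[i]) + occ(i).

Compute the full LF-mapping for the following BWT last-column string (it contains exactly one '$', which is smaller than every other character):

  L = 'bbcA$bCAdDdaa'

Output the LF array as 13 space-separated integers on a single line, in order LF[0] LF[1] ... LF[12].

Answer: 7 8 10 1 0 9 3 2 11 4 12 5 6

Derivation:
Char counts: '$':1, 'A':2, 'C':1, 'D':1, 'a':2, 'b':3, 'c':1, 'd':2
C (first-col start): C('$')=0, C('A')=1, C('C')=3, C('D')=4, C('a')=5, C('b')=7, C('c')=10, C('d')=11
L[0]='b': occ=0, LF[0]=C('b')+0=7+0=7
L[1]='b': occ=1, LF[1]=C('b')+1=7+1=8
L[2]='c': occ=0, LF[2]=C('c')+0=10+0=10
L[3]='A': occ=0, LF[3]=C('A')+0=1+0=1
L[4]='$': occ=0, LF[4]=C('$')+0=0+0=0
L[5]='b': occ=2, LF[5]=C('b')+2=7+2=9
L[6]='C': occ=0, LF[6]=C('C')+0=3+0=3
L[7]='A': occ=1, LF[7]=C('A')+1=1+1=2
L[8]='d': occ=0, LF[8]=C('d')+0=11+0=11
L[9]='D': occ=0, LF[9]=C('D')+0=4+0=4
L[10]='d': occ=1, LF[10]=C('d')+1=11+1=12
L[11]='a': occ=0, LF[11]=C('a')+0=5+0=5
L[12]='a': occ=1, LF[12]=C('a')+1=5+1=6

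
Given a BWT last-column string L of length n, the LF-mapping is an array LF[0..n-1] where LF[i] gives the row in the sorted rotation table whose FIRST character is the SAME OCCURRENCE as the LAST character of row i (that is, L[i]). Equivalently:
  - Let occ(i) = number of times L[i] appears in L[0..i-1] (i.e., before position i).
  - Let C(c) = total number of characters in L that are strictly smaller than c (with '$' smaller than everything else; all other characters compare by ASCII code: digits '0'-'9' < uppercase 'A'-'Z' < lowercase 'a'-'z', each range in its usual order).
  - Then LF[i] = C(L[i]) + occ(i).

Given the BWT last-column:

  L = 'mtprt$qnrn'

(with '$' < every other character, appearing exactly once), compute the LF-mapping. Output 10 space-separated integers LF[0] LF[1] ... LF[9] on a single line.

Char counts: '$':1, 'm':1, 'n':2, 'p':1, 'q':1, 'r':2, 't':2
C (first-col start): C('$')=0, C('m')=1, C('n')=2, C('p')=4, C('q')=5, C('r')=6, C('t')=8
L[0]='m': occ=0, LF[0]=C('m')+0=1+0=1
L[1]='t': occ=0, LF[1]=C('t')+0=8+0=8
L[2]='p': occ=0, LF[2]=C('p')+0=4+0=4
L[3]='r': occ=0, LF[3]=C('r')+0=6+0=6
L[4]='t': occ=1, LF[4]=C('t')+1=8+1=9
L[5]='$': occ=0, LF[5]=C('$')+0=0+0=0
L[6]='q': occ=0, LF[6]=C('q')+0=5+0=5
L[7]='n': occ=0, LF[7]=C('n')+0=2+0=2
L[8]='r': occ=1, LF[8]=C('r')+1=6+1=7
L[9]='n': occ=1, LF[9]=C('n')+1=2+1=3

Answer: 1 8 4 6 9 0 5 2 7 3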